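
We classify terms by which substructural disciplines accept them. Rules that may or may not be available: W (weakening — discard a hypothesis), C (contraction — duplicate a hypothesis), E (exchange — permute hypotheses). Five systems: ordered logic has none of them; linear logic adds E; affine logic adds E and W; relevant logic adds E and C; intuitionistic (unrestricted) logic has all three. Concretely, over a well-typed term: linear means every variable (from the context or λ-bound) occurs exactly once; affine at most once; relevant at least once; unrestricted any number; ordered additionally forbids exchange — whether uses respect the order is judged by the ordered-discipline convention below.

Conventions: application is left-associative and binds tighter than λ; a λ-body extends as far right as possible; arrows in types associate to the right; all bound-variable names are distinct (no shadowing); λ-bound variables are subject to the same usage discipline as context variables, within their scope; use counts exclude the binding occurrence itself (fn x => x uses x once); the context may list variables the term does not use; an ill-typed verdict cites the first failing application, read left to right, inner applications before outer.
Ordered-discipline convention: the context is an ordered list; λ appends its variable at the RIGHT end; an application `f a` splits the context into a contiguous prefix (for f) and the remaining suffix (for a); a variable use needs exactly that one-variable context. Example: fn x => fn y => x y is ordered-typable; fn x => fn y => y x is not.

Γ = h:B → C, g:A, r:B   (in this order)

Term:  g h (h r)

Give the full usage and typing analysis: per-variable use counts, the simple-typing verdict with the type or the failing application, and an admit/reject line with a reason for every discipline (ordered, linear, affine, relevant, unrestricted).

use counts: h: 2×; g: 1×; r: 1×
uses in reading order: g, h, h, r
typing: ill-typed: can't apply a value of type A
ordered: ✗ — fails simple typing
linear: ✗ — a type mismatch blocks all five
affine: ✗ — the type mismatch rejects it
relevant: ✗ — not simply typable
unrestricted: ✗ — fails simple typing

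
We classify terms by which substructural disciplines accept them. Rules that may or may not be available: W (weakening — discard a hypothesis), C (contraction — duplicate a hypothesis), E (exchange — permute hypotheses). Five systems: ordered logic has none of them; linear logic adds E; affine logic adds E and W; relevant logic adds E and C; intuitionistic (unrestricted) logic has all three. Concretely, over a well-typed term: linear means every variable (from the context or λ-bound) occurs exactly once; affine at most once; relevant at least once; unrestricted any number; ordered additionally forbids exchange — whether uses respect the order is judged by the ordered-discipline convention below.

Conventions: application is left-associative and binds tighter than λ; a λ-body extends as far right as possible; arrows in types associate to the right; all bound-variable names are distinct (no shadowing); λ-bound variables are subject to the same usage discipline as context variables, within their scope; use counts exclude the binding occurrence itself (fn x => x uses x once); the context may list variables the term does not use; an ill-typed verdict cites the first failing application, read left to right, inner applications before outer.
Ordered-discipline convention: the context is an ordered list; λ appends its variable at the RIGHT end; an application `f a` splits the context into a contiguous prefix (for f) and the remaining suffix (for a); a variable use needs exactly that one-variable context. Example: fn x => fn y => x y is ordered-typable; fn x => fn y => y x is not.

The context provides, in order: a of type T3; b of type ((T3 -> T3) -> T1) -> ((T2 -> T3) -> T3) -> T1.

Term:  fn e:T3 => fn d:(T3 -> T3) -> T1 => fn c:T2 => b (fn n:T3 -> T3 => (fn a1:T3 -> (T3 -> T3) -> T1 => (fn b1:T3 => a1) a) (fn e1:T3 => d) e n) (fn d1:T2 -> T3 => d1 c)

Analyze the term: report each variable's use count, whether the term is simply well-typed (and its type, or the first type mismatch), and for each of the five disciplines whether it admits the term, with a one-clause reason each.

usage: a ×1, b ×1, e (bound) ×1, d (bound) ×1, c (bound) ×1, n (bound) ×1, a1 (bound) ×1, b1 (bound) ×0, e1 (bound) ×0, d1 (bound) ×1
uses in reading order: b, a1, a, d, e, n, d1, c
typing: well-typed — term : T3 -> ((T3 -> T3) -> T1) -> T2 -> T1
ordered: ✗, b1, e1 left unused
linear: ✗, b1, e1 left unused
affine: ✓, at most one use each (a, b, e, d, c, n, a1, b1, e1, d1)
relevant: ✗, b1, e1 left unused
unrestricted: ✓, simply typable at T3 -> ((T3 -> T3) -> T1) -> T2 -> T1; W, C, E all held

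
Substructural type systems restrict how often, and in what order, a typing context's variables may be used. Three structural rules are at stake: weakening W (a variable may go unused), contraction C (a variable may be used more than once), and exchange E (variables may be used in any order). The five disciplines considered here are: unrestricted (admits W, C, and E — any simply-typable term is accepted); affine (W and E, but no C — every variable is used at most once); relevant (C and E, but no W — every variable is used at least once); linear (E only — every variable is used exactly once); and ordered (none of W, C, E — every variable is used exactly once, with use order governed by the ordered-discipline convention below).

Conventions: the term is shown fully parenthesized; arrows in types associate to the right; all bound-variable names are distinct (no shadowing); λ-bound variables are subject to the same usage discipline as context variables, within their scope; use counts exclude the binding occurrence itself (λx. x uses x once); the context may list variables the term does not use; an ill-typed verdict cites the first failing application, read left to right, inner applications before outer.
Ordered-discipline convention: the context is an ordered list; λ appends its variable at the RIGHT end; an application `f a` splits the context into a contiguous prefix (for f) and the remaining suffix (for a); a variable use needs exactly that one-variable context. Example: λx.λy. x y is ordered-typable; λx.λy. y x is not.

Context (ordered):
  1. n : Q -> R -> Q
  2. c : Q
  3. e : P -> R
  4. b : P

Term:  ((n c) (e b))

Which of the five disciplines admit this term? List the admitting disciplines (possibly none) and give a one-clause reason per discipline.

admitted by: ordered, linear, affine, relevant, unrestricted
counts: n: 1×; c: 1×; e: 1×; b: 1×
left-to-right use order: n, c, e, b
typing: well-typed at Q
ordered: ✓, n, c, e, b: once each, no exchange needed
linear: ✓, single use per variable (n, c, e, b)
affine: ✓, none of n, c, e, b used more than once
relevant: ✓, n, c, e, b: all used, weakening unneeded
unrestricted: ✓, typability at Q is all that's needed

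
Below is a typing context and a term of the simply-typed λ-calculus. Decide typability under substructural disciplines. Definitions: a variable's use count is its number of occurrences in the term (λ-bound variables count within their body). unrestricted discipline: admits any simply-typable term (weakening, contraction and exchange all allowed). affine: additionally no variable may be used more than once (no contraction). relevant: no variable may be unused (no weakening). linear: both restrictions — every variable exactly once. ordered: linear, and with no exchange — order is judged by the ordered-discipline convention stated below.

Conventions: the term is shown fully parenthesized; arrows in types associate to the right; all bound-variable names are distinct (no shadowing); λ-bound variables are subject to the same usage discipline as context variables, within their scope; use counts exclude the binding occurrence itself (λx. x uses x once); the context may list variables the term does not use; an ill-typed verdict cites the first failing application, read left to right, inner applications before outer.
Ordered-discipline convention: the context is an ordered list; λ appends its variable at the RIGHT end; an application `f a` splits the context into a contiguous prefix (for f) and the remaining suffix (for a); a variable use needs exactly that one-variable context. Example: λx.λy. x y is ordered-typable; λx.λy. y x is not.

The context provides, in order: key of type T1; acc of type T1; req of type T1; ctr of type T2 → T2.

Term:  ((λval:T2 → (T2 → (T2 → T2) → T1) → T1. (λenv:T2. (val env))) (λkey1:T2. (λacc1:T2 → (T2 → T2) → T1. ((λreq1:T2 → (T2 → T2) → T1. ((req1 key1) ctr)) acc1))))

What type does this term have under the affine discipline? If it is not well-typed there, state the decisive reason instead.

term : T2 → (T2 → (T2 → T2) → T1) → T1
variable uses: key=0, acc=0, req=0, ctr=1, val (λ-bound)=1, env (λ-bound)=1, key1 (λ-bound)=1, acc1 (λ-bound)=1, req1 (λ-bound)=1
uses in reading order: val, env, req1, key1, ctr, acc1
typing: well-typed at T2 → (T2 → (T2 → T2) → T1) → T1
across the five disciplines: ordered ✗ · linear ✗ · affine ✓ · relevant ✗ · unrestricted ✓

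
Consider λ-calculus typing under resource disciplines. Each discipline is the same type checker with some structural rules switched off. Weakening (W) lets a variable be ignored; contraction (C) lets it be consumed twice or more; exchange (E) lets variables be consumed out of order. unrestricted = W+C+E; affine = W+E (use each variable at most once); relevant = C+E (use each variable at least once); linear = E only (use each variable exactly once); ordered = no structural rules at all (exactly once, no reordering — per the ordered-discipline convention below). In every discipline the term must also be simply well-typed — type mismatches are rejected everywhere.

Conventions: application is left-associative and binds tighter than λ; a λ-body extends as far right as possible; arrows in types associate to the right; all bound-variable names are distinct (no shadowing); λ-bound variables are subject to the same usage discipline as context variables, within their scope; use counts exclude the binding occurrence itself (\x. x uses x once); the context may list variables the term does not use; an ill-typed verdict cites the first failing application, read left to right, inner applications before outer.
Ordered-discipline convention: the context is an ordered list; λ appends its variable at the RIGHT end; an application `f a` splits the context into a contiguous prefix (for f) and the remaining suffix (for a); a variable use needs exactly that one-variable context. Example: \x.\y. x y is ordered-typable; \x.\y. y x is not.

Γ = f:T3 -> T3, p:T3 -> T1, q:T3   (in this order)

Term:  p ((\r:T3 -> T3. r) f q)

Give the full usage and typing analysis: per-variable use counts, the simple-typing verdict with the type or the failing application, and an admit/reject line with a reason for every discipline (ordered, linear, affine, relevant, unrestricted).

usage: f: 1×, p: 1×, q: 1×, r (λ-bound): 1×
left-to-right use order: p, r, f, q
typing: ✓ — T1
ordered ✗ (use order p, r, f, q needs exchange)
linear ✓ (single use per variable (f, p, q, r))
affine ✓ (at most one use each (f, p, q, r))
relevant ✓ (none of f, p, q, r goes unused)
unrestricted ✓ (well-typed at T1; no restrictions here)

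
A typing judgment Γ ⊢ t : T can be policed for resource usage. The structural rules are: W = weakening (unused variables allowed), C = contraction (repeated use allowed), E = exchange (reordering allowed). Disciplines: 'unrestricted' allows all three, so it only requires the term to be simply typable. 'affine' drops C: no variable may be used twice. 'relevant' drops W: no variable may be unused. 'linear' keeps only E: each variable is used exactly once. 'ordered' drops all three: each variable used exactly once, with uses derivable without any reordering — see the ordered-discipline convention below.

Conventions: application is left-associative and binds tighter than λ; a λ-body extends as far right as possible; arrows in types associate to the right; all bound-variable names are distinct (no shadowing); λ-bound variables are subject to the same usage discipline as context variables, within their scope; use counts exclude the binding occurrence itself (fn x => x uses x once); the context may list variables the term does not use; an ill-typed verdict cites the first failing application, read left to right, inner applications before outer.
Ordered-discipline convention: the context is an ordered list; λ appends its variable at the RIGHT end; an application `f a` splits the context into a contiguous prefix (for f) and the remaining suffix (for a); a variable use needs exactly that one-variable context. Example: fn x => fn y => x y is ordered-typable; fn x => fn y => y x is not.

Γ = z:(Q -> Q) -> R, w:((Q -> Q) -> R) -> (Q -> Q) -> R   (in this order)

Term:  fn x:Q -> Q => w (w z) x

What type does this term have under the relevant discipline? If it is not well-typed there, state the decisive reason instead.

term : (Q -> Q) -> R
use counts: z: 1; w: 2; x [bound]: 1
left-to-right use order: w, w, z, x
typing: well-typed — term : (Q -> Q) -> R
all disciplines: ordered ✗, linear ✗, affine ✗, relevant ✓, unrestricted ✓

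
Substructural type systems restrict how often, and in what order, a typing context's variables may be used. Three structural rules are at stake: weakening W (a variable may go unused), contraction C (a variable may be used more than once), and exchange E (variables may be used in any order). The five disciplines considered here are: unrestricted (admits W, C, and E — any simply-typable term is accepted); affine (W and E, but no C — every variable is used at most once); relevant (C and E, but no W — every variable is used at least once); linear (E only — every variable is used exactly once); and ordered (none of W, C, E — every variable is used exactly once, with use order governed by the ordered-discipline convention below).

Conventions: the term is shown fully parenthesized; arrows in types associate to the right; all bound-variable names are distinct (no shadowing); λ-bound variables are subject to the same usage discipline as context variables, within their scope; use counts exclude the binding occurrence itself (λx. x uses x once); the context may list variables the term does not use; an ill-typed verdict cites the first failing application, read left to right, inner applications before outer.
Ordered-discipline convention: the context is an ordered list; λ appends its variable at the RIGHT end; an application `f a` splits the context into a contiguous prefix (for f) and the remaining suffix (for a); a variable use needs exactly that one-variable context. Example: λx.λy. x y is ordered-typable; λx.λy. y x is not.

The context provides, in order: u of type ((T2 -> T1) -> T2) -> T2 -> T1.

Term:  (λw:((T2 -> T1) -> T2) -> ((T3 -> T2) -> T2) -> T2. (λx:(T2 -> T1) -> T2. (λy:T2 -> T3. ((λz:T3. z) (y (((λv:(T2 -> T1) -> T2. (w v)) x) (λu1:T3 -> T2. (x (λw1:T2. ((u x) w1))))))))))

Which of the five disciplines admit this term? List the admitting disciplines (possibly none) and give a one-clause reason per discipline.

admitting disciplines: unrestricted
usage: u: 1×, w (bound): 1×, x (bound): 3×, y (bound): 1×, z (bound): 1×, v (bound): 1×, u1 (bound): 0×, w1 (bound): 1×
use order (left to right): z, y, w, v, x, x, u, x, w1
typing: ✓ — (((T2 -> T1) -> T2) -> ((T3 -> T2) -> T2) -> T2) -> ((T2 -> T1) -> T2) -> (T2 -> T3) -> T3
ordered: ✗, repeated use of x ×3; u1 never used (weakening)
linear: ✗, repeated use of x ×3; u1 never used (weakening)
affine: ✗, repeated use of x ×3
relevant: ✗, u1 never used (weakening)
unrestricted: ✓, simply typable at (((T2 -> T1) -> T2) -> ((T3 -> T2) -> T2) -> T2) -> ((T2 -> T1) -> T2) -> (T2 -> T3) -> T3; W, C, E all held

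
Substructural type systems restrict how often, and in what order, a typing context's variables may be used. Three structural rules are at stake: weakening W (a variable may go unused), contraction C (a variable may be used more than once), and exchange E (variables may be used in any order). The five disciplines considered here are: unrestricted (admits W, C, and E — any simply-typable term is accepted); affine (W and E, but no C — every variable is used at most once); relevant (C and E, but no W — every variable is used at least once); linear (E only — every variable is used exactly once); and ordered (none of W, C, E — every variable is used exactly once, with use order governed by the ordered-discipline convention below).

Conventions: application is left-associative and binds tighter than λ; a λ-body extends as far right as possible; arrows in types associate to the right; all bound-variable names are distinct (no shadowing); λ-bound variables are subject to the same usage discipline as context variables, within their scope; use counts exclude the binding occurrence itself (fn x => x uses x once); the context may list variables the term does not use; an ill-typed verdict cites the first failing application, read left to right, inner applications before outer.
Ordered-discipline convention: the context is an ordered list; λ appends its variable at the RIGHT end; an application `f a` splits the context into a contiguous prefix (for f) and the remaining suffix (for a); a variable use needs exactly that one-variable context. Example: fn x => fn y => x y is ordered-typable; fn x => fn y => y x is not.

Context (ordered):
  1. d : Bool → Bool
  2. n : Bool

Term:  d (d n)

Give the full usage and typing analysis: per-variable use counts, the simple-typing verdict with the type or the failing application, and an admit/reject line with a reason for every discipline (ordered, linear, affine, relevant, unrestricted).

usage: d: 2×, n: 1×
left-to-right use order: d, d, n
typing: well-typed — term : Bool
ordered: ✗ — uses contraction: d ×2
linear: ✗ — uses contraction: d ×2
affine: ✗ — uses contraction: d ×2
relevant: ✓ — d, n: all used, weakening unneeded
unrestricted: ✓ — typability at Bool is all that's needed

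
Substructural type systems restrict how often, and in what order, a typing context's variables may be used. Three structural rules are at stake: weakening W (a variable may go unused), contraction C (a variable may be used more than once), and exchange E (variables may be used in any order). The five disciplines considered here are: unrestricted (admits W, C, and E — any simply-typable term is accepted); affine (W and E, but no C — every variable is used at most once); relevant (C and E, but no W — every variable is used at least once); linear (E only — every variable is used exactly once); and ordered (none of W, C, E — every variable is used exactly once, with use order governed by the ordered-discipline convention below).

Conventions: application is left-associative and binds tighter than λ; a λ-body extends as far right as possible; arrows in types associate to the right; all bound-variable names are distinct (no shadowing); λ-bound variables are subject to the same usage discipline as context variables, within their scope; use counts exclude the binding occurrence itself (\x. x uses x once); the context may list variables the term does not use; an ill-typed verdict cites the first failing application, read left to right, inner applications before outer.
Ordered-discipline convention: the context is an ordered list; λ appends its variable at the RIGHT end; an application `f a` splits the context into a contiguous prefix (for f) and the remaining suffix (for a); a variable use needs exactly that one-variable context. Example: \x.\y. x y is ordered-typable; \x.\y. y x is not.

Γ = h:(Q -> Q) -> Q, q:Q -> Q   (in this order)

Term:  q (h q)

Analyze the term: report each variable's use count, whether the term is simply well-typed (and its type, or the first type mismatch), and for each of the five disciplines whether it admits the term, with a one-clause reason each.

variable uses: h ×1; q ×2
left-to-right use order: q, h, q
typing: ✓ — Q
ordered: ✗ — uses contraction: q ×2
linear: ✗ — uses contraction: q ×2
affine: ✗ — uses contraction: q ×2
relevant: ✓ — h, q: all used, weakening unneeded
unrestricted: ✓ — type-checks (Q) and nothing is barred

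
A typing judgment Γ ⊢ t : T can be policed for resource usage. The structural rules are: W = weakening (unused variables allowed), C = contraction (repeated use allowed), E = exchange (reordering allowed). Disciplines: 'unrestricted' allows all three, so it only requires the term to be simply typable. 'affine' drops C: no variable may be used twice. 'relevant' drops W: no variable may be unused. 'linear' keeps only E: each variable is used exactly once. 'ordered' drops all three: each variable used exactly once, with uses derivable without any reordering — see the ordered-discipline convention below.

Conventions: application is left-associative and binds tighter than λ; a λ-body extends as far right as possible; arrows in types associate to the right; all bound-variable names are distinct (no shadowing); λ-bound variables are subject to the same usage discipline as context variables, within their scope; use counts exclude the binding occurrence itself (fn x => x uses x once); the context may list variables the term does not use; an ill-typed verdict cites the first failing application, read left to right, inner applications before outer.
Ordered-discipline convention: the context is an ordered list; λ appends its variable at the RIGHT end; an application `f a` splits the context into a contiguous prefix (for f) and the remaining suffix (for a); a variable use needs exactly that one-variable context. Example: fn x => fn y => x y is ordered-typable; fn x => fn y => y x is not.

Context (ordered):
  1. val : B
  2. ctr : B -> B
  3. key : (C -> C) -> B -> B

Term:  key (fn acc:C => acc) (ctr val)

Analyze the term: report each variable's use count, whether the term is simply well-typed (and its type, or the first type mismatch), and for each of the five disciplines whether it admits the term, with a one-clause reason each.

variable uses: val ×1; ctr ×1; key ×1; acc (bound) ×1
left-to-right use order: key, acc, ctr, val
typing: well-typed — term : B
ordered: ✗, use order key, acc, ctr, val needs exchange
linear: ✓, val, ctr, key, acc: one use apiece
affine: ✓, at most one use each (val, ctr, key, acc)
relevant: ✓, val, ctr, key, acc: all used, weakening unneeded
unrestricted: ✓, type-checks (B) and nothing is barred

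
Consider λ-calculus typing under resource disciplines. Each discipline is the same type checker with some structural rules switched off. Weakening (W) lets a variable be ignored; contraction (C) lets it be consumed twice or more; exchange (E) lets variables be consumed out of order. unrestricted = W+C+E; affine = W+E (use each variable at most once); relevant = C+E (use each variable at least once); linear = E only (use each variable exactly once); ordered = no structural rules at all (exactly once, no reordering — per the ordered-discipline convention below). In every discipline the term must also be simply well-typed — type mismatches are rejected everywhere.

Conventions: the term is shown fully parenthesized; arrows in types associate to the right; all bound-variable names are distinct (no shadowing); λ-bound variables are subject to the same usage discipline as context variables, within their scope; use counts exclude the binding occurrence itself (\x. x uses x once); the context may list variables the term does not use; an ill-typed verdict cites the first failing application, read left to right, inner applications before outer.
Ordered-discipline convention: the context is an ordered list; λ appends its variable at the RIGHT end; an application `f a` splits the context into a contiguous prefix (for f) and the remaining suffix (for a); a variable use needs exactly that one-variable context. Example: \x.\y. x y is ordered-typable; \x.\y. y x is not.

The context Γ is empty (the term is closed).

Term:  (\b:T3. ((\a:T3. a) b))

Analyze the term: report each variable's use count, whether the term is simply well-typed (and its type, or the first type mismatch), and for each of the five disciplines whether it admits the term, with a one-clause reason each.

usage: b (λ-bound) ×1, a (λ-bound) ×1
left-to-right use order: a, b
typing: well-typed at T3 → T3
ordered ✓ (b, a once each; derivable with no W/C/E)
linear ✓ (single use per variable (b, a))
affine ✓ (none of b, a used more than once)
relevant ✓ (at least one use each (b, a))
unrestricted ✓ (well-typed at T3 → T3; no restrictions here)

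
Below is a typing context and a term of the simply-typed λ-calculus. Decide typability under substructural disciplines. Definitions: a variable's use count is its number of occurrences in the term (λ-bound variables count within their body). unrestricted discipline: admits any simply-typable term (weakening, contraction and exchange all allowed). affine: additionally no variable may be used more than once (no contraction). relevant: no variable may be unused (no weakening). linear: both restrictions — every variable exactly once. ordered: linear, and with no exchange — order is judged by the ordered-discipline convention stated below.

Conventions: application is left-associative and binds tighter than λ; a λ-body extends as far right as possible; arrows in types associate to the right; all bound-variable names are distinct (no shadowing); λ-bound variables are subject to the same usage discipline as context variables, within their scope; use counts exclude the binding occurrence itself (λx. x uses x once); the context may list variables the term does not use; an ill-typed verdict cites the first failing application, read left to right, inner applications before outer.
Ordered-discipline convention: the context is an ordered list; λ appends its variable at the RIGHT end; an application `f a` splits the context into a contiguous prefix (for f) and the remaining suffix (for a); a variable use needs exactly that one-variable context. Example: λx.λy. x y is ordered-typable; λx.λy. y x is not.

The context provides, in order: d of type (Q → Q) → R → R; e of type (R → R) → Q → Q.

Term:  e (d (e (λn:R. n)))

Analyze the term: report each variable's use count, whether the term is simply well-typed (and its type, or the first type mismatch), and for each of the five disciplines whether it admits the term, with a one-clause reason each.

variable uses: d: 1, e: 2, n [bound]: 1
left-to-right use order: e, d, e, n
typing: well-typed — term : Q → Q
ordered ✗ (needs contraction — e ×2)
linear ✗ (needs contraction — e ×2)
affine ✗ (needs contraction — e ×2)
relevant ✓ (d, e, n: all used, weakening unneeded)
unrestricted ✓ (type-checks (Q → Q) and nothing is barred)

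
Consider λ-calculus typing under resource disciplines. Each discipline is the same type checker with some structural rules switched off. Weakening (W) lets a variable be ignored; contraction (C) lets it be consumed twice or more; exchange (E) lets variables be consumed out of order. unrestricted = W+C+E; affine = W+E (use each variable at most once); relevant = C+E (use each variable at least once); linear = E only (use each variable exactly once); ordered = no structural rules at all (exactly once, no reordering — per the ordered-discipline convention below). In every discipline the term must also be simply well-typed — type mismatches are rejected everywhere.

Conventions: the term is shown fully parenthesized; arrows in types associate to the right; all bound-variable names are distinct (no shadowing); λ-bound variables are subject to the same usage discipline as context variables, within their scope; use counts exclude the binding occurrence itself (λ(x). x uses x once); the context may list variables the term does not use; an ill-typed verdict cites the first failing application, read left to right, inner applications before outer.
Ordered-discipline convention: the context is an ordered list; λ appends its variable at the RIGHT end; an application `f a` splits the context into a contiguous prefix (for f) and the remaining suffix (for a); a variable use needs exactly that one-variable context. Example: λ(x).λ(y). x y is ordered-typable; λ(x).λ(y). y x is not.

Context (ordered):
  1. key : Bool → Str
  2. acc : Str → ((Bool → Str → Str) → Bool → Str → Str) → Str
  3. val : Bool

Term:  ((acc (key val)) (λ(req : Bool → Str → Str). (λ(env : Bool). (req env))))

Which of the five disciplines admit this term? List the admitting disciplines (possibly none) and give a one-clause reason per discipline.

admitting disciplines: linear, affine, relevant, unrestricted
usage: key: 1×, acc: 1×, val: 1×, req (bound): 1×, env (bound): 1×
order of uses: acc, key, val, req, env
typing: the term checks, with type Str
ordered ✗ (no contiguous prefix/suffix split fits acc, key, val, req, env)
linear ✓ (single use per variable (key, acc, val, req, env))
affine ✓ (at most one use each (key, acc, val, req, env))
relevant ✓ (none of key, acc, val, req, env goes unused)
unrestricted ✓ (simply typable at Str; W, C, E all held)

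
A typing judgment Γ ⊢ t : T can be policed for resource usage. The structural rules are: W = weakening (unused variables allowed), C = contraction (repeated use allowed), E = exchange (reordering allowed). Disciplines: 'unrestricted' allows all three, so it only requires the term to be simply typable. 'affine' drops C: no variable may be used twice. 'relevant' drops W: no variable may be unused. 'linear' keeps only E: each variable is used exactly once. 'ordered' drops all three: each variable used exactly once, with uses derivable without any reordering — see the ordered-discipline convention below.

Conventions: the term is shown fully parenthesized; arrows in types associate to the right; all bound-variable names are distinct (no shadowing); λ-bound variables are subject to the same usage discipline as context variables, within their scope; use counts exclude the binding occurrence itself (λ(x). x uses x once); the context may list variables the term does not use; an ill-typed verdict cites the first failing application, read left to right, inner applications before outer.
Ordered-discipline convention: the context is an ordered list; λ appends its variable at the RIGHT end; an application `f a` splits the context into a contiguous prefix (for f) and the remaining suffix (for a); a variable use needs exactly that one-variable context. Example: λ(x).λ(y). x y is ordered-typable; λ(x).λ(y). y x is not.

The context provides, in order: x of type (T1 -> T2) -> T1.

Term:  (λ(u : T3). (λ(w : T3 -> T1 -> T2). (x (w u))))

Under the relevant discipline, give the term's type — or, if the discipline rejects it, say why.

term : T3 -> (T3 -> T1 -> T2) -> T1
usage: x: 1×, u (λ-bound): 1×, w (λ-bound): 1×
uses in reading order: x, w, u
typing: ✓ — T3 -> (T3 -> T1 -> T2) -> T1
summary: ordered ✗, linear ✓, affine ✓, relevant ✓, unrestricted ✓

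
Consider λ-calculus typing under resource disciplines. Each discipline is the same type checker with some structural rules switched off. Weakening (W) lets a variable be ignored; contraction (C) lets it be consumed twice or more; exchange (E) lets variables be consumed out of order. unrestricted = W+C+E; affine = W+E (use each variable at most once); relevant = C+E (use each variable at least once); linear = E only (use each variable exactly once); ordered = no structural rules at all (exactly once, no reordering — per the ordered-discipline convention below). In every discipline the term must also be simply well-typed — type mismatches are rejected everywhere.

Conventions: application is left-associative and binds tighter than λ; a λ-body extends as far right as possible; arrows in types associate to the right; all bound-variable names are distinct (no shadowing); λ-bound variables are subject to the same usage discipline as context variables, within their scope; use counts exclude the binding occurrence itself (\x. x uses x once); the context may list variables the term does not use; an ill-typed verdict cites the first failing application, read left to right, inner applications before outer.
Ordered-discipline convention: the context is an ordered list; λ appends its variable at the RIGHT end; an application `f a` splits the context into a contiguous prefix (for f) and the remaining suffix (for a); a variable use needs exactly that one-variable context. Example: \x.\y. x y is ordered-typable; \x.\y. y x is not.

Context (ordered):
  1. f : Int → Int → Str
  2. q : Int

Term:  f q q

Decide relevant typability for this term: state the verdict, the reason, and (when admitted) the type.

yes — every one of f, q appears; term : Str
usage: f=1, q=2
order of uses: f, q, q
typing: well-typed — term : Str
all disciplines: ordered ✗, linear ✗, affine ✗, relevant ✓, unrestricted ✓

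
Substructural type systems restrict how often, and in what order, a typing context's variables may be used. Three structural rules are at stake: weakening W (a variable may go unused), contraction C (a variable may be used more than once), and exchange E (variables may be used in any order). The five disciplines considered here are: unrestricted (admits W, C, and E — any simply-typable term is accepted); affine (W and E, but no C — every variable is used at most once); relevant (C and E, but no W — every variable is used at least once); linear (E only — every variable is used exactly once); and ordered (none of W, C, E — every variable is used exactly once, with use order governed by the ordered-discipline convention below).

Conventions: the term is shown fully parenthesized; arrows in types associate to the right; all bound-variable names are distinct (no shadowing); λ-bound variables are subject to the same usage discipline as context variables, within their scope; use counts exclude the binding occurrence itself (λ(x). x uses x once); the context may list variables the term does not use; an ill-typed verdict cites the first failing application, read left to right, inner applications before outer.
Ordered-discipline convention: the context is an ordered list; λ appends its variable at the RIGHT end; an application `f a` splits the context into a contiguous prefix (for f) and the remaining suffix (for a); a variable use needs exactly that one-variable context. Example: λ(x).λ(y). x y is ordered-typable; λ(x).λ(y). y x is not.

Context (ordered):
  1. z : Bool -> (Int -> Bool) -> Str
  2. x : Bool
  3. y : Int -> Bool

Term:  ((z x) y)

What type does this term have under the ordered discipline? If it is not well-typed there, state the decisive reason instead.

term : Str
usage: z=1, x=1, y=1
uses in reading order: z, x, y
typing: ✓ — Str
summary: ordered ✓ | linear ✓ | affine ✓ | relevant ✓ | unrestricted ✓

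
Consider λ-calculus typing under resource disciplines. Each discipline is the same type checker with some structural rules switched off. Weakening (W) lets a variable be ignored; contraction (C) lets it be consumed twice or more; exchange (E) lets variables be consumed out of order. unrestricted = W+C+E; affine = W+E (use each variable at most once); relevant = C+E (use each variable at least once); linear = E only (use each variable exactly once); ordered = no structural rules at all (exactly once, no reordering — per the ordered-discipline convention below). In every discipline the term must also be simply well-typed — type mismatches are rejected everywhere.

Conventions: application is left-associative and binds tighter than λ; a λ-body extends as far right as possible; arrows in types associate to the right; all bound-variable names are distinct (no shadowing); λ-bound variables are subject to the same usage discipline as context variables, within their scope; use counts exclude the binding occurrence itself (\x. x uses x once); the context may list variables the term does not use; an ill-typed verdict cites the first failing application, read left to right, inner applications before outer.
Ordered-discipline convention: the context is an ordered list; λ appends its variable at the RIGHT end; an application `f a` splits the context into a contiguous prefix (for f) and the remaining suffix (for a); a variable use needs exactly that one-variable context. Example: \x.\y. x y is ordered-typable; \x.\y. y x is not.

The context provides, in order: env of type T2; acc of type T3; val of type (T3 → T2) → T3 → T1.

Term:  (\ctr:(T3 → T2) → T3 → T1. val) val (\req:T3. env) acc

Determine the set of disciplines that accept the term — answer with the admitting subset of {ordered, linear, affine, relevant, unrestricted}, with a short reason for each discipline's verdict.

admitted by: unrestricted
variable uses: env ×1; acc ×1; val ×2; ctr (λ-bound) ×0; req (λ-bound) ×0
use order (left to right): val, val, env, acc
typing: ✓ — T1
ordered: ✗, repeated use of val ×2; unused: ctr, req — weakening required
linear: ✗, repeated use of val ×2; unused: ctr, req — weakening required
affine: ✗, repeated use of val ×2
relevant: ✗, unused: ctr, req — weakening required
unrestricted: ✓, well-typed at T1; no restrictions here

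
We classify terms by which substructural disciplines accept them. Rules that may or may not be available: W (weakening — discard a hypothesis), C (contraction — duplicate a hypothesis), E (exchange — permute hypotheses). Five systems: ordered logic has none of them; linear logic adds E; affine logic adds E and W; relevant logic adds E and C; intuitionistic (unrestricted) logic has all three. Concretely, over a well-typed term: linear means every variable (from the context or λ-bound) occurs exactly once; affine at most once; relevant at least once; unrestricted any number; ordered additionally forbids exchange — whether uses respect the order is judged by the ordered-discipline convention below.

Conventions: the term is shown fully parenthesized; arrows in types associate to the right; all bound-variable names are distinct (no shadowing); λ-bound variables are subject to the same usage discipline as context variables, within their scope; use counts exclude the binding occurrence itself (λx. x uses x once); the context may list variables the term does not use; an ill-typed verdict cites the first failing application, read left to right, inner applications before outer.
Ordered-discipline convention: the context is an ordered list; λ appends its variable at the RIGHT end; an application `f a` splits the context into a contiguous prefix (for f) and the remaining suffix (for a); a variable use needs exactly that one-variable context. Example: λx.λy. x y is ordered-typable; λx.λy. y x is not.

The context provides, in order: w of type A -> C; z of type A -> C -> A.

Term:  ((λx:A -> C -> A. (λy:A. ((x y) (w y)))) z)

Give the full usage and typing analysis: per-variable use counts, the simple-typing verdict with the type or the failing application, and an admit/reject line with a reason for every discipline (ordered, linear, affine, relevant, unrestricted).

use counts: w: 1×, z: 1×, x (λ-bound): 1×, y (λ-bound): 2×
uses in reading order: x, y, w, y, z
typing: ✓ — A -> A
ordered: ✗ — needs contraction — y ×2
linear: ✗ — needs contraction — y ×2
affine: ✗ — needs contraction — y ×2
relevant: ✓ — none of w, z, x, y goes unused
unrestricted: ✓ — typability at A -> A is all that's needed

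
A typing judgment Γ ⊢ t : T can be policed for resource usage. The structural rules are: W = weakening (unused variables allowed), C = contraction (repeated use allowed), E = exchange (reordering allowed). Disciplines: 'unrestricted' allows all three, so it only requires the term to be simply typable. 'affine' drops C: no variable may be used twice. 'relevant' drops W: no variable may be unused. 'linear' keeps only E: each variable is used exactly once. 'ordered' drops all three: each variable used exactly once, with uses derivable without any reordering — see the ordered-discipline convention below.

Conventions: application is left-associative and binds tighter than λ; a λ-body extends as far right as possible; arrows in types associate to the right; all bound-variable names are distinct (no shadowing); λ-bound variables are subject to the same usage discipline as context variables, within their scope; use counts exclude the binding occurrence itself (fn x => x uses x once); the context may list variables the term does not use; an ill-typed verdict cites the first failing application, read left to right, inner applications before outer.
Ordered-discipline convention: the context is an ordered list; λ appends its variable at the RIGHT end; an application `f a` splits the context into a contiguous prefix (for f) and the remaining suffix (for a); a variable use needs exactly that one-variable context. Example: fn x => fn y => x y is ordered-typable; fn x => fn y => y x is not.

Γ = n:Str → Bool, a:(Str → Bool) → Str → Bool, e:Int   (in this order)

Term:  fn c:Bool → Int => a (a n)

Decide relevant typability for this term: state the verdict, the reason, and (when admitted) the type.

no — e, c left unused
usage: n: 1×; a: 2×; e: 0×; c (λ-bound): 0×
left-to-right use order: a, a, n
typing: well-typed — term : (Bool → Int) → Str → Bool
all disciplines: ordered ✗ | linear ✗ | affine ✗ | relevant ✗ | unrestricted ✓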